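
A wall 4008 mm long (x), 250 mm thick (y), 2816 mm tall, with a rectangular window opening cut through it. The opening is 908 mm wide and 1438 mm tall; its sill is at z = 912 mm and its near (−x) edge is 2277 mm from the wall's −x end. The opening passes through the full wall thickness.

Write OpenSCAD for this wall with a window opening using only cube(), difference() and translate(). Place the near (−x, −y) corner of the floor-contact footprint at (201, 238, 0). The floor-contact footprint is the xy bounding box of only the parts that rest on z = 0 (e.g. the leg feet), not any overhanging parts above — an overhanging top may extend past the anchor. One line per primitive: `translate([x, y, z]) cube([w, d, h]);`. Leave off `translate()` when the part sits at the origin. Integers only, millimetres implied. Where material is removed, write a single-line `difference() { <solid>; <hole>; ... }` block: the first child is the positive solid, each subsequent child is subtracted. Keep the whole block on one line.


difference() { translate([201, 238, 0]) cube([4008, 250, 2816]); translate([2478, 238, 912]) cube([908, 250, 1438]); }


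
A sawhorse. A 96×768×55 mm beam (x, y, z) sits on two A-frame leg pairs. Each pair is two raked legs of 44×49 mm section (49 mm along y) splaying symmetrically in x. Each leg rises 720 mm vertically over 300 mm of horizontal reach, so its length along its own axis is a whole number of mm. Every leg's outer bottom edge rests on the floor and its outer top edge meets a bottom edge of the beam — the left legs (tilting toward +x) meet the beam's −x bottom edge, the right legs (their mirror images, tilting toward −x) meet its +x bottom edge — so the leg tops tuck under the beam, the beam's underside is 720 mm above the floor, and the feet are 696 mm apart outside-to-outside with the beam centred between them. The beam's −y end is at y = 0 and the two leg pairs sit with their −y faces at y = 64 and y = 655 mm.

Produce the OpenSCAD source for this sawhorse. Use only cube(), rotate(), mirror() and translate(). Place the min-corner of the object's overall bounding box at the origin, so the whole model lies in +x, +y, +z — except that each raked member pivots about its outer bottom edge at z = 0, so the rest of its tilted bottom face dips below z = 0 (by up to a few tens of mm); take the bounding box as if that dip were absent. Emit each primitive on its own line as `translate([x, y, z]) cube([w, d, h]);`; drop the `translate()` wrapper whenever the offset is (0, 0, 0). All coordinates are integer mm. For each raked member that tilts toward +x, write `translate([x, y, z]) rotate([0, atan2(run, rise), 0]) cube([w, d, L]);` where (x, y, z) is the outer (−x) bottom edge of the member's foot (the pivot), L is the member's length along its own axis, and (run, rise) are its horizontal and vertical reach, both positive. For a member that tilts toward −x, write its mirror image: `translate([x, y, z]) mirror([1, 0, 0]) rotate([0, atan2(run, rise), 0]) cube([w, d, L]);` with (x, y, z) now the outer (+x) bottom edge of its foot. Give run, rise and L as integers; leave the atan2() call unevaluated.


translate([300, 0, 720]) cube([96, 768, 55]);
translate([0, 64, 0]) rotate([0, atan2(300, 720), 0]) cube([44, 49, 780]);
translate([696, 64, 0]) mirror([1, 0, 0]) rotate([0, atan2(300, 720), 0]) cube([44, 49, 780]);
translate([0, 655, 0]) rotate([0, atan2(300, 720), 0]) cube([44, 49, 780]);
translate([696, 655, 0]) mirror([1, 0, 0]) rotate([0, atan2(300, 720), 0]) cube([44, 49, 780]);


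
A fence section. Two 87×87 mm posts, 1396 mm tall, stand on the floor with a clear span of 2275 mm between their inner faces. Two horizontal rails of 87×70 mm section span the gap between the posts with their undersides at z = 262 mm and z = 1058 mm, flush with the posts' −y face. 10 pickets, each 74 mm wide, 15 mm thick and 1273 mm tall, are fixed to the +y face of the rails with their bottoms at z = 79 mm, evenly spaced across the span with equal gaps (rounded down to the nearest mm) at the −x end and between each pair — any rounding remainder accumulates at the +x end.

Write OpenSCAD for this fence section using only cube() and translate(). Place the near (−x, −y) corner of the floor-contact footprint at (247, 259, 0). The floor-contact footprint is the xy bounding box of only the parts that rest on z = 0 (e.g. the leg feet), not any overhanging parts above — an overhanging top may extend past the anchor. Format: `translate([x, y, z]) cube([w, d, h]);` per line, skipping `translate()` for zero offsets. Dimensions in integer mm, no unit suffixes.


translate([247, 259, 0]) cube([87, 87, 1396]);
translate([2609, 259, 0]) cube([87, 87, 1396]);
translate([334, 259, 262]) cube([2275, 87, 70]);
translate([334, 259, 1058]) cube([2275, 87, 70]);
translate([473, 346, 79]) cube([74, 15, 1273]);
translate([686, 346, 79]) cube([74, 15, 1273]);
translate([899, 346, 79]) cube([74, 15, 1273]);
translate([1112, 346, 79]) cube([74, 15, 1273]);
translate([1325, 346, 79]) cube([74, 15, 1273]);
translate([1538, 346, 79]) cube([74, 15, 1273]);
translate([1751, 346, 79]) cube([74, 15, 1273]);
translate([1964, 346, 79]) cube([74, 15, 1273]);
translate([2177, 346, 79]) cube([74, 15, 1273]);
translate([2390, 346, 79]) cube([74, 15, 1273]);


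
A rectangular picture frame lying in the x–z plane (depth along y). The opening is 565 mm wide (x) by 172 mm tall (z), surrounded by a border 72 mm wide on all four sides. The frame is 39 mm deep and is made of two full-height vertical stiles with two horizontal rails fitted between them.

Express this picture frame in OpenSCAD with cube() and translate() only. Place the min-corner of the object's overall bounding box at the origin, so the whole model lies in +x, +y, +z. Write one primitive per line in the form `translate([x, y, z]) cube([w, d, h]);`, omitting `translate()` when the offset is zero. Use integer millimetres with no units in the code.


cube([72, 39, 316]);
translate([637, 0, 0]) cube([72, 39, 316]);
translate([72, 0, 0]) cube([565, 39, 72]);
translate([72, 0, 244]) cube([565, 39, 72]);


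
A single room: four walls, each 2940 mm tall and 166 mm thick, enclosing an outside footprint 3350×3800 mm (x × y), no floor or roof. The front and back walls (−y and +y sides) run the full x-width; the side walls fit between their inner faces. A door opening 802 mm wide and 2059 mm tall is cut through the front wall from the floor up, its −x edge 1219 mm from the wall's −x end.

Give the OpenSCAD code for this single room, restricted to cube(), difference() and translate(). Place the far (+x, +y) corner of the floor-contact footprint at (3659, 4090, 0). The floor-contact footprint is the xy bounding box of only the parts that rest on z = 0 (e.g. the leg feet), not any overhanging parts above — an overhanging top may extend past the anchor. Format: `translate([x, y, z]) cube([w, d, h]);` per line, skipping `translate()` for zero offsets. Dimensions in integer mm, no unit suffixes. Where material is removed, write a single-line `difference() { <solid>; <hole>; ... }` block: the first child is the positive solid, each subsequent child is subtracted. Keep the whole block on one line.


difference() { translate([309, 290, 0]) cube([3350, 166, 2940]); translate([1528, 290, 0]) cube([802, 166, 2059]); }
translate([309, 3924, 0]) cube([3350, 166, 2940]);
translate([309, 456, 0]) cube([166, 3468, 2940]);
translate([3493, 456, 0]) cube([166, 3468, 2940]);


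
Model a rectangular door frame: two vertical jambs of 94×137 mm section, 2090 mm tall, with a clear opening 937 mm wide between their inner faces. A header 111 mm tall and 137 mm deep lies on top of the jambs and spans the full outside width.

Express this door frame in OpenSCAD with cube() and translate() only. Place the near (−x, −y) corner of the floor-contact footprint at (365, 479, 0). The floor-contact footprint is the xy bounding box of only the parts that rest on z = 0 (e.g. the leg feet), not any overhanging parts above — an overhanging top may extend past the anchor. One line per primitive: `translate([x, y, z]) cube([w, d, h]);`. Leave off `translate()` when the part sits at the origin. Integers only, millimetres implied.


translate([365, 479, 0]) cube([94, 137, 2090]);
translate([1396, 479, 0]) cube([94, 137, 2090]);
translate([365, 479, 2090]) cube([1125, 137, 111]);


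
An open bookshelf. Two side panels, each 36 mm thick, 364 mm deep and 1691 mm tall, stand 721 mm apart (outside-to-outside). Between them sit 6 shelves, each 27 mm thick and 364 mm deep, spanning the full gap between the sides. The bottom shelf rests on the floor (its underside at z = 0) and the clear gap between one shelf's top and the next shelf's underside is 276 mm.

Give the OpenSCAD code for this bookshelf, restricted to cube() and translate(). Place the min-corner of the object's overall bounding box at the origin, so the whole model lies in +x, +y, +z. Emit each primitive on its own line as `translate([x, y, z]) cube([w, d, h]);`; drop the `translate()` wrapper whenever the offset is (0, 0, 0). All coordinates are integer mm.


cube([36, 364, 1691]);
translate([685, 0, 0]) cube([36, 364, 1691]);
translate([36, 0, 0]) cube([649, 364, 27]);
translate([36, 0, 303]) cube([649, 364, 27]);
translate([36, 0, 606]) cube([649, 364, 27]);
translate([36, 0, 909]) cube([649, 364, 27]);
translate([36, 0, 1212]) cube([649, 364, 27]);
translate([36, 0, 1515]) cube([649, 364, 27]);


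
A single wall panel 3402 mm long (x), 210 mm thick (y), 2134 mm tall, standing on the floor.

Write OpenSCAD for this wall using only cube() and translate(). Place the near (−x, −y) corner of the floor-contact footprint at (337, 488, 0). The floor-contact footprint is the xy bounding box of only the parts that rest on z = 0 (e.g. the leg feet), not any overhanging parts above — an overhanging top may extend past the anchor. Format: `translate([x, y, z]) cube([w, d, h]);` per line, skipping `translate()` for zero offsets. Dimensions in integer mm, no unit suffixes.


translate([337, 488, 0]) cube([3402, 210, 2134]);


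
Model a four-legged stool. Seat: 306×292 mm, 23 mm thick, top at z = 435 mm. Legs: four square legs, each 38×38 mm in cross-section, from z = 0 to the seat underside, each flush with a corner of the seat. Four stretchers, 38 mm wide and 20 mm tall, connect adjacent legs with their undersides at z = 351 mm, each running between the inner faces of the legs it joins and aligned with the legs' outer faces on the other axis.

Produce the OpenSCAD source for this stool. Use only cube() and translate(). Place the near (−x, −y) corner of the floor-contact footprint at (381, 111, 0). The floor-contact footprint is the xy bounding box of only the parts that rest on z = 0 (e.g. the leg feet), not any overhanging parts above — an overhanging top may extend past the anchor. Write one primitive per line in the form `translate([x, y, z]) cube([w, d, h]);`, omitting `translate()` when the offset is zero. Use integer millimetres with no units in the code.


// leg_h = 435 - 23 = 412
// stretcher span = 306 - 2*38 = 230
translate([381, 111, 412]) cube([306, 292, 23]);
translate([381, 111, 0]) cube([38, 38, 412]);
translate([649, 111, 0]) cube([38, 38, 412]);
translate([381, 365, 0]) cube([38, 38, 412]);
translate([649, 365, 0]) cube([38, 38, 412]);
translate([419, 111, 351]) cube([230, 38, 20]);
translate([419, 365, 351]) cube([230, 38, 20]);
translate([381, 149, 351]) cube([38, 216, 20]);
translate([649, 149, 351]) cube([38, 216, 20]);


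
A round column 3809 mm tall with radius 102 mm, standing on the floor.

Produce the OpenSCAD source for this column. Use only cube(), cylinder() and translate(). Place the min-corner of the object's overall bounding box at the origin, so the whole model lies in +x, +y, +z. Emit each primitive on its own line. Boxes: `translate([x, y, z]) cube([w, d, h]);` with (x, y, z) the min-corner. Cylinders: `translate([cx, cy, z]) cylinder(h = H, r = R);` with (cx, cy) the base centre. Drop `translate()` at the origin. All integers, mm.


translate([102, 102, 0]) cylinder(h = 3809, r = 102);


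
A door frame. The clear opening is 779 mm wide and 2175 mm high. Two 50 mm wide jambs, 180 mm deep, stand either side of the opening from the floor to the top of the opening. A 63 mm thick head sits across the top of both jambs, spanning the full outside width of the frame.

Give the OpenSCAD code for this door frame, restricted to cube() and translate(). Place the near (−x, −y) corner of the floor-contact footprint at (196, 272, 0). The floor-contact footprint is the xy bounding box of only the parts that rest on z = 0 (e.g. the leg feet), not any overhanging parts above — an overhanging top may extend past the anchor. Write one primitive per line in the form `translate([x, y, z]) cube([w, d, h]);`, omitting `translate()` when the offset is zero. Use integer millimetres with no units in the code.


translate([196, 272, 0]) cube([50, 180, 2175]);
translate([1025, 272, 0]) cube([50, 180, 2175]);
translate([196, 272, 2175]) cube([879, 180, 63]);


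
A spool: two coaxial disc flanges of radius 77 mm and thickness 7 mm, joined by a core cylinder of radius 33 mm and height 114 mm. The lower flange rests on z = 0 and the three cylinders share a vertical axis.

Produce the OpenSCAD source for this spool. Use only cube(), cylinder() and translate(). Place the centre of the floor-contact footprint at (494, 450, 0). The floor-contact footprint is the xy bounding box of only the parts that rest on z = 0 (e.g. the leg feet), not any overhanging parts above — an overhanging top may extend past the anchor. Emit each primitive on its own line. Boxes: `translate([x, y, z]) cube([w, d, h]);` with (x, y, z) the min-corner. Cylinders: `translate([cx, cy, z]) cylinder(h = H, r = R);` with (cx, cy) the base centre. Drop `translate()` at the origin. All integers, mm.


translate([494, 450, 0]) cylinder(h = 7, r = 77);
translate([494, 450, 7]) cylinder(h = 114, r = 33);
translate([494, 450, 121]) cylinder(h = 7, r = 77);


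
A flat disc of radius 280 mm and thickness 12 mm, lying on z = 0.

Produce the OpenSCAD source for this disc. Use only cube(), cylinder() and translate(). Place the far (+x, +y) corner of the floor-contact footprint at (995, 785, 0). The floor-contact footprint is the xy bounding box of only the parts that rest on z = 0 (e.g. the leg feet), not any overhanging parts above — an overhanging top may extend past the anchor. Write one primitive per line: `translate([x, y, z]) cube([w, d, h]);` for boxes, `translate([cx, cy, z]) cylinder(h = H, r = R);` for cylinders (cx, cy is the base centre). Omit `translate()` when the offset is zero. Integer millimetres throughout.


translate([715, 505, 0]) cylinder(h = 12, r = 280);


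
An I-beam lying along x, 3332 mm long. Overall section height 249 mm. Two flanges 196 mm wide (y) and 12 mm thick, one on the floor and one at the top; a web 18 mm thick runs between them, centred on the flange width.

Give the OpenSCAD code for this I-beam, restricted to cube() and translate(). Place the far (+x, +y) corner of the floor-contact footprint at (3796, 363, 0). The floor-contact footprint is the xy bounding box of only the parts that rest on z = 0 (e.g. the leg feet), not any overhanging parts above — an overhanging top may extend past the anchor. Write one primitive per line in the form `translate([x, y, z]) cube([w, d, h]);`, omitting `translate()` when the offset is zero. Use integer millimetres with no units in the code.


translate([464, 167, 0]) cube([3332, 196, 12]);
translate([464, 256, 12]) cube([3332, 18, 225]);
translate([464, 167, 237]) cube([3332, 196, 12]);


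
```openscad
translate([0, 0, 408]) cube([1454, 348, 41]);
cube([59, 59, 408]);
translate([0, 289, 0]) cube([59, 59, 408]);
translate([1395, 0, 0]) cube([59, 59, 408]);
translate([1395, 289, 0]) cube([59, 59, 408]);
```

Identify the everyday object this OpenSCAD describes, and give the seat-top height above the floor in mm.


A bench. The seat-top height is 449 mm.

A long slab on four corner posts — a bench. The slab sits at z = 408 with thickness 41, so the top is 408 + 41 = 449 mm.


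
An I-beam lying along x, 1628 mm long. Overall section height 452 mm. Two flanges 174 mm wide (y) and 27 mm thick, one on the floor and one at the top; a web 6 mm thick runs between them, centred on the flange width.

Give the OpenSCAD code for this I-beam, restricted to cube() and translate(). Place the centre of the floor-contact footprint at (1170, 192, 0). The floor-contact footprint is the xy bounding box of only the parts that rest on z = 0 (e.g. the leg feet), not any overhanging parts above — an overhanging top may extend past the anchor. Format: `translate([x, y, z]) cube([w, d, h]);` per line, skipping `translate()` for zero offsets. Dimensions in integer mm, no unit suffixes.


translate([356, 105, 0]) cube([1628, 174, 27]);
translate([356, 189, 27]) cube([1628, 6, 398]);
translate([356, 105, 425]) cube([1628, 174, 27]);


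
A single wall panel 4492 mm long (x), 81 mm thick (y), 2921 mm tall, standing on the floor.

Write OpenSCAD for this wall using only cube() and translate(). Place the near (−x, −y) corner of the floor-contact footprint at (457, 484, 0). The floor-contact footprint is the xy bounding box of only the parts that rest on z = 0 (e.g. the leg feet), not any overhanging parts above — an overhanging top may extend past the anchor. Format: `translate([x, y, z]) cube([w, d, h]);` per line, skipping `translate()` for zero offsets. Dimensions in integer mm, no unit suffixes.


translate([457, 484, 0]) cube([4492, 81, 2921]);


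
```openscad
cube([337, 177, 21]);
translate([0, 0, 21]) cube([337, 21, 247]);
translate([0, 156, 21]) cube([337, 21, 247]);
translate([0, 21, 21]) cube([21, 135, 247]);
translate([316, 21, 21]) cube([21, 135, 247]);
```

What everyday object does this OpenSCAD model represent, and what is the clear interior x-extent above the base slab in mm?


An open box. The internal width is 295 mm.

A 337×177 base slab with four walls standing on it — an open box. The base is 337 mm wide and the walls are 21 mm thick, so the internal width is 337 − 2 × 21 = 295 mm.


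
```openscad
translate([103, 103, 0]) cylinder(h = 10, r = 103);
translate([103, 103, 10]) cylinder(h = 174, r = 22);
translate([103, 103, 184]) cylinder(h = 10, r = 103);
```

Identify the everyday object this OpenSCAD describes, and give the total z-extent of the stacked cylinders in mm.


A spool. The overall height is 194 mm.

Three coaxial cylinders, large–small–large — a spool. Two 10 mm flanges and a 174 mm core give 10 + 174 + 10 = 194 mm.


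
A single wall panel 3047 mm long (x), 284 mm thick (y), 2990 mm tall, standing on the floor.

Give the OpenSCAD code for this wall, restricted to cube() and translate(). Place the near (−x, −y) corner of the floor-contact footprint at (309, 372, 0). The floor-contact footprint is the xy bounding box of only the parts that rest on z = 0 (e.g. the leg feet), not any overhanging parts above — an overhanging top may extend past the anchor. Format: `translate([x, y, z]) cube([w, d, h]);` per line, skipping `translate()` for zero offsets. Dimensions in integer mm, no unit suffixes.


translate([309, 372, 0]) cube([3047, 284, 2990]);


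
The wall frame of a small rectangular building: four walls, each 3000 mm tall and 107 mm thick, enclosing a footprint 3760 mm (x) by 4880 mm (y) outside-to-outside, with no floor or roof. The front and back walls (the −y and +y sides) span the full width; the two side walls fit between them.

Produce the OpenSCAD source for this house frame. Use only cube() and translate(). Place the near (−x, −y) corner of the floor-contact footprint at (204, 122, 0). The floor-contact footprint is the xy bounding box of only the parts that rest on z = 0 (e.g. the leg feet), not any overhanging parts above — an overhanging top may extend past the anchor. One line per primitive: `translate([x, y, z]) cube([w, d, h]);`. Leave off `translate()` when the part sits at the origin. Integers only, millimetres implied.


translate([204, 122, 0]) cube([3760, 107, 3000]);
translate([204, 4895, 0]) cube([3760, 107, 3000]);
translate([204, 229, 0]) cube([107, 4666, 3000]);
translate([3857, 229, 0]) cube([107, 4666, 3000]);


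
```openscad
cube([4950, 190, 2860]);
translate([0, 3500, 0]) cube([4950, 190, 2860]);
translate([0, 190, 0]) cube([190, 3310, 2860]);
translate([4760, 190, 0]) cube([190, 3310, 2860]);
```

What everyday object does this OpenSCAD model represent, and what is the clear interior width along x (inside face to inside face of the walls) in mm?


A house (or room) frame. The interior width is 4570 mm.

Four 2860 mm walls enclosing a rectangle with no floor or roof — a room or house frame. Outside width is 4950 mm and wall thickness is 190 mm, so the interior width is 4950 − 2 × 190 = 4570 mm.


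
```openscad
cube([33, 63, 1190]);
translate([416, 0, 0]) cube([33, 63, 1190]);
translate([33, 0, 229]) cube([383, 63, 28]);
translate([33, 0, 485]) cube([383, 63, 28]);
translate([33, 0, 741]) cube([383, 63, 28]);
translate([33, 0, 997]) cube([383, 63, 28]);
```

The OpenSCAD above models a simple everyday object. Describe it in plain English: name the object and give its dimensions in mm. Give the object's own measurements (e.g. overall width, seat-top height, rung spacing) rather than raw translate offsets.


A straight ladder. Two 33×63 mm vertical rails, 1190 mm tall, stand 449 mm apart (outside-to-outside) with their front faces coplanar on the −y side. 4 rungs, each 63 mm deep and 28 mm tall, span between the inner faces of the rails, front faces flush with the rails. The lowest rung's underside is at z = 229 mm and rungs are spaced 256 mm apart (underside to underside).


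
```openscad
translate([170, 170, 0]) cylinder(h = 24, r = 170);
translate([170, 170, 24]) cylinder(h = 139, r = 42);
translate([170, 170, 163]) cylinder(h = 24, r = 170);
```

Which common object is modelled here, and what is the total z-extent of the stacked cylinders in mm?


A spool. The overall height is 187 mm.

Three coaxial cylinders, large–small–large — a spool. Two 24 mm flanges and a 139 mm core give 24 + 139 + 24 = 187 mm.


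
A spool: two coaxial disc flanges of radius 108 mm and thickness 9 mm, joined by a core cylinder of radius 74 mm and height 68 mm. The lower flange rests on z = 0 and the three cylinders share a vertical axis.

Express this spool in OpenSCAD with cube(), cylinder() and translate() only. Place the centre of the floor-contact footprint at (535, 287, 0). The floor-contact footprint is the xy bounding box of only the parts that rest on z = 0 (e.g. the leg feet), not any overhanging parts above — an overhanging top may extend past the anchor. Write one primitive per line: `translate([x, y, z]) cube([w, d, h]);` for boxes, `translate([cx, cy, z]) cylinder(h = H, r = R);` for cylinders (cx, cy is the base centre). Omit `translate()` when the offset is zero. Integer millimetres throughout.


translate([535, 287, 0]) cylinder(h = 9, r = 108);
translate([535, 287, 9]) cylinder(h = 68, r = 74);
translate([535, 287, 77]) cylinder(h = 9, r = 108);


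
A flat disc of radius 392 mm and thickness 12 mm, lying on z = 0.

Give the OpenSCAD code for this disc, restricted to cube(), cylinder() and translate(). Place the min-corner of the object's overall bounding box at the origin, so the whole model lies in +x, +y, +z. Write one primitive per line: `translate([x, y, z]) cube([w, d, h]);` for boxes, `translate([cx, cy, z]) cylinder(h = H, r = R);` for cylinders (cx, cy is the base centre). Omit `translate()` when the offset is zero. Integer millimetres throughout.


translate([392, 392, 0]) cylinder(h = 12, r = 392);


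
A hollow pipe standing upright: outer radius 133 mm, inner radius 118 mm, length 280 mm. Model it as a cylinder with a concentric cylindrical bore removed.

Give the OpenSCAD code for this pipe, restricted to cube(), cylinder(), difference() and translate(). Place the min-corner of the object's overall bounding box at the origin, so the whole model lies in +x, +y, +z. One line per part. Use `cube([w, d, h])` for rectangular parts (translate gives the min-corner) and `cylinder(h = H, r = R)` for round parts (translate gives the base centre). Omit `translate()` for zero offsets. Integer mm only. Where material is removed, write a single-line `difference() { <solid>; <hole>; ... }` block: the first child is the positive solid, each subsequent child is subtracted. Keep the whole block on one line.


difference() { translate([133, 133, 0]) cylinder(h = 280, r = 133); translate([133, 133, 0]) cylinder(h = 280, r = 118); }


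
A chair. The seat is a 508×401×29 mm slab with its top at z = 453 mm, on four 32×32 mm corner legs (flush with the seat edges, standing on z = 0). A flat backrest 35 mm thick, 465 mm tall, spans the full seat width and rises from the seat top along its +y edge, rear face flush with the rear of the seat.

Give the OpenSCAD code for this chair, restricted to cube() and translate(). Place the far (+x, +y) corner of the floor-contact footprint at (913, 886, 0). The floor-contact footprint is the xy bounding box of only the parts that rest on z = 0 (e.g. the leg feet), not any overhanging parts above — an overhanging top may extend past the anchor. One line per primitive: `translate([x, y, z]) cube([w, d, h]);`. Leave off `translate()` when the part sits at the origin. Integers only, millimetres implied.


translate([405, 485, 424]) cube([508, 401, 29]);
translate([405, 485, 0]) cube([32, 32, 424]);
translate([881, 485, 0]) cube([32, 32, 424]);
translate([405, 854, 0]) cube([32, 32, 424]);
translate([881, 854, 0]) cube([32, 32, 424]);
translate([405, 851, 453]) cube([508, 35, 465]);


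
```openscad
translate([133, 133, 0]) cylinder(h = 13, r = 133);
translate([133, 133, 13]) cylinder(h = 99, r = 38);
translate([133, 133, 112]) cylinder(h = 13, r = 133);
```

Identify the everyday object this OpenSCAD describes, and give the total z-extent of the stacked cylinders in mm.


A spool. The overall height is 125 mm.

Three coaxial cylinders, large–small–large — a spool. Two 13 mm flanges and a 99 mm core give 13 + 99 + 13 = 125 mm.


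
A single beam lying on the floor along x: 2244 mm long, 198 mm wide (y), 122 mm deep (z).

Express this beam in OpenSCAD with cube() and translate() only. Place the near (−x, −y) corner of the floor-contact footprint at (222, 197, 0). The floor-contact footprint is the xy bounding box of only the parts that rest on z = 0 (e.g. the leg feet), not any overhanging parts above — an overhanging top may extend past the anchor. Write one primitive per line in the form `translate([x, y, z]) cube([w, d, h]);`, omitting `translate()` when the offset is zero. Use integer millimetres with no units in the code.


translate([222, 197, 0]) cube([2244, 198, 122]);


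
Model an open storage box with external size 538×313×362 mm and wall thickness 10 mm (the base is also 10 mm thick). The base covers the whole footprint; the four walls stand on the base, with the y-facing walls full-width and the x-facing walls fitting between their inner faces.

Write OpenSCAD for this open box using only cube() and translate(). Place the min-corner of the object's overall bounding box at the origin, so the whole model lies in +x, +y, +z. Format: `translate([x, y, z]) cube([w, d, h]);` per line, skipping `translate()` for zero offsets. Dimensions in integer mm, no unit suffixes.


cube([538, 313, 10]);
translate([0, 0, 10]) cube([538, 10, 352]);
translate([0, 303, 10]) cube([538, 10, 352]);
translate([0, 10, 10]) cube([10, 293, 352]);
translate([528, 10, 10]) cube([10, 293, 352]);


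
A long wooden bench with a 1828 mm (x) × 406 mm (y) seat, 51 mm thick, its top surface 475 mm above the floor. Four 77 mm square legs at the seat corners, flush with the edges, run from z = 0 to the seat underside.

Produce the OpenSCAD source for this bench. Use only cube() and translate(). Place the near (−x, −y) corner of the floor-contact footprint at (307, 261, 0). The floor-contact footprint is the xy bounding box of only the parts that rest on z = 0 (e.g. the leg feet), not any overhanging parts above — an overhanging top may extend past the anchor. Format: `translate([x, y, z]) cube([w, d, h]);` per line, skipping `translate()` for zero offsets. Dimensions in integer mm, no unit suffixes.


translate([307, 261, 424]) cube([1828, 406, 51]);
translate([307, 261, 0]) cube([77, 77, 424]);
translate([307, 590, 0]) cube([77, 77, 424]);
translate([2058, 261, 0]) cube([77, 77, 424]);
translate([2058, 590, 0]) cube([77, 77, 424]);


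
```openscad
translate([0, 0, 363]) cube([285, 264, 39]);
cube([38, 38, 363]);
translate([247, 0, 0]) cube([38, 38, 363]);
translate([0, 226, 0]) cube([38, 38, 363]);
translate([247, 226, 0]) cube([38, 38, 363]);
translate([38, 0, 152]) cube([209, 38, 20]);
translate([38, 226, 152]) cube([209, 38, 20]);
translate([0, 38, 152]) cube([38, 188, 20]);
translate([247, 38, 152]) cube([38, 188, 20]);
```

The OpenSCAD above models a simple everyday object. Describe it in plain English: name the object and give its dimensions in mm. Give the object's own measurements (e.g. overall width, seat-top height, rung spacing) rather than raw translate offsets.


A four-legged stool. The seat is a 285×264×39 mm slab whose top surface is at z = 402 mm; four square legs, each 38×38 mm in cross-section, run from the floor (z = 0) to the underside of the seat, each flush with a corner of the seat. Four stretchers, 38 mm wide and 20 mm tall, connect adjacent legs with their undersides at z = 152 mm, each running between the inner faces of the legs it joins and aligned with the legs' outer faces on the other axis.


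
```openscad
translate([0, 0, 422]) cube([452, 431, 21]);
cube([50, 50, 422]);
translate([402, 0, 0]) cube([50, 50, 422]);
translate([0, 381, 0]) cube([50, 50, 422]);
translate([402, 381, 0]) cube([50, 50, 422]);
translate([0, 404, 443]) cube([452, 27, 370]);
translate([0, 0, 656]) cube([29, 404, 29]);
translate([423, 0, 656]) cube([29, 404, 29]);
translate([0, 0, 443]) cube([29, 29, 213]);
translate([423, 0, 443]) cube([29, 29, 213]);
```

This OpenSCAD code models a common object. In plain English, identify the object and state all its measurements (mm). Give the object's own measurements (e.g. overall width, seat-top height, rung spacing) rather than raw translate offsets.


A chair. The seat is a 452×431×21 mm slab with its top at z = 443 mm, on four 50×50 mm corner legs (flush with the seat edges, standing on z = 0). A flat backrest 27 mm thick, 370 mm tall, spans the full seat width and rises from the seat top along its +y edge, rear face flush with the rear of the seat. Two armrests of 29×29 mm section run along each side from the seat's front edge to the front of the backrest, top faces 242 mm above the seat top and outer faces flush with the seat's x-edges; a 29×29 mm post under the front of each armrest stands on the seat at the front corner.


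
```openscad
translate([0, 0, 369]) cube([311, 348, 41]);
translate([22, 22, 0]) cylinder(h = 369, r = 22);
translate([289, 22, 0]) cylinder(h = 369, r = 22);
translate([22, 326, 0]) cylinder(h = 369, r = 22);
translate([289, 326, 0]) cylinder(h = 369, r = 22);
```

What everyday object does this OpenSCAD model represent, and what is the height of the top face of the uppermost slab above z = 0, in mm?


A stool. The seat height is 410 mm.

A 311×348×41 slab at z = 369 on four corner cylinders — a stool. The seat top is 369 + 41 = 410 mm.


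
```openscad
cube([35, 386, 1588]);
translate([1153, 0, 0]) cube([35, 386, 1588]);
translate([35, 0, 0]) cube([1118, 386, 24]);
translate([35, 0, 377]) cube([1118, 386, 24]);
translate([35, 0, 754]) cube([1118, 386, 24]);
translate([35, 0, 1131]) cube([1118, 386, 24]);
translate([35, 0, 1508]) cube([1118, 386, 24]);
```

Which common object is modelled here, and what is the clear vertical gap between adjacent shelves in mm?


A bookshelf. The clear shelf gap is 353 mm.

Two tall side panels with 5 horizontal boards between them — a bookshelf. The first two shelf undersides are at z = 0 and z = 377; with shelf thickness 24, the clear gap is 377 − 0 − 24 = 353 mm.


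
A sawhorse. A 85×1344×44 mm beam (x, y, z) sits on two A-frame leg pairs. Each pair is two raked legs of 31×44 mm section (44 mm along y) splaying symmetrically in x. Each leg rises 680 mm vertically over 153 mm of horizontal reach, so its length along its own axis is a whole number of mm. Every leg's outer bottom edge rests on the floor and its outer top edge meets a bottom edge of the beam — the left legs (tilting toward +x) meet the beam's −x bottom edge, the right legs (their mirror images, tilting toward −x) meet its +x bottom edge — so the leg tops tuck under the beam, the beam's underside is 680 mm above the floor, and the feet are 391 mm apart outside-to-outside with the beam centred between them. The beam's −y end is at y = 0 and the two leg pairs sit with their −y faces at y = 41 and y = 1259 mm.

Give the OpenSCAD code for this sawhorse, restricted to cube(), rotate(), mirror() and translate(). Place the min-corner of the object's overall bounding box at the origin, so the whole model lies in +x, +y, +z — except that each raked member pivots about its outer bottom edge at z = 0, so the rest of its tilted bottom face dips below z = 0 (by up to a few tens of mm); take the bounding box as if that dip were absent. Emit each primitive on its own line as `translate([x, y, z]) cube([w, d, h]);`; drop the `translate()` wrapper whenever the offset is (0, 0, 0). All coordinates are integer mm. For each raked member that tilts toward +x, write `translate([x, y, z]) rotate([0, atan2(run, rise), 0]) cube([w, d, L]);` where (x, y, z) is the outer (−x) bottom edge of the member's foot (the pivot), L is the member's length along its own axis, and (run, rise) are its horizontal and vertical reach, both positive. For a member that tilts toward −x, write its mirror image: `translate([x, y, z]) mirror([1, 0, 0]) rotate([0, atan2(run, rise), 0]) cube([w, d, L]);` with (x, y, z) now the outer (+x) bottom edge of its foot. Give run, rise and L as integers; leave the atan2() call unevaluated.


// leg length = √(153² + 680²) = 697
// right-leg outer foot x = 2·153 + 85 = 391
// beam min-corner = (153, 0, 680)
translate([153, 0, 680]) cube([85, 1344, 44]);
translate([0, 41, 0]) rotate([0, atan2(153, 680), 0]) cube([31, 44, 697]);
translate([391, 41, 0]) mirror([1, 0, 0]) rotate([0, atan2(153, 680), 0]) cube([31, 44, 697]);
translate([0, 1259, 0]) rotate([0, atan2(153, 680), 0]) cube([31, 44, 697]);
translate([391, 1259, 0]) mirror([1, 0, 0]) rotate([0, atan2(153, 680), 0]) cube([31, 44, 697]);


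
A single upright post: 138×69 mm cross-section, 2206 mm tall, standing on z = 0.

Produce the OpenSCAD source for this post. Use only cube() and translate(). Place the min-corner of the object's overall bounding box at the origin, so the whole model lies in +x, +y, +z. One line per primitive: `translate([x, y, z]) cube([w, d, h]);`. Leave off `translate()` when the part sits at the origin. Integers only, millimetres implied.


cube([138, 69, 2206]);


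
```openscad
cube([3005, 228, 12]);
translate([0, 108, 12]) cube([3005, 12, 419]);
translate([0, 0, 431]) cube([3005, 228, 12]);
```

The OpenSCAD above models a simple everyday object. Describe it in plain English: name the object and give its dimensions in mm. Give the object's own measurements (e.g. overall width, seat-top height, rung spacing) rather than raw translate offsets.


An I-beam lying along x, 3005 mm long. Overall section height 443 mm. Two flanges 228 mm wide (y) and 12 mm thick, one on the floor and one at the top; a web 12 mm thick runs between them, centred on the flange width.


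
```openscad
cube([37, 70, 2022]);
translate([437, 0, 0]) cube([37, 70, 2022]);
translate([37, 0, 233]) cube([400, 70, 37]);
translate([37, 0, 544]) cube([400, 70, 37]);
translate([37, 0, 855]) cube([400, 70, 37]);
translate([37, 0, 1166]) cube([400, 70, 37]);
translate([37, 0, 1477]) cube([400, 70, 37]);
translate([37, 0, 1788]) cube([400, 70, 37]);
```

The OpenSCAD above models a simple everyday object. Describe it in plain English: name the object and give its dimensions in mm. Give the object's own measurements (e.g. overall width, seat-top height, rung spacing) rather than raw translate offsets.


A straight ladder. Two 37×70 mm vertical rails, 2022 mm tall, stand 474 mm apart (outside-to-outside) with their front faces coplanar on the −y side. 6 rungs, each 70 mm deep and 37 mm tall, span between the inner faces of the rails, front faces flush with the rails. The lowest rung's underside is at z = 233 mm and rungs are spaced 311 mm apart (underside to underside).


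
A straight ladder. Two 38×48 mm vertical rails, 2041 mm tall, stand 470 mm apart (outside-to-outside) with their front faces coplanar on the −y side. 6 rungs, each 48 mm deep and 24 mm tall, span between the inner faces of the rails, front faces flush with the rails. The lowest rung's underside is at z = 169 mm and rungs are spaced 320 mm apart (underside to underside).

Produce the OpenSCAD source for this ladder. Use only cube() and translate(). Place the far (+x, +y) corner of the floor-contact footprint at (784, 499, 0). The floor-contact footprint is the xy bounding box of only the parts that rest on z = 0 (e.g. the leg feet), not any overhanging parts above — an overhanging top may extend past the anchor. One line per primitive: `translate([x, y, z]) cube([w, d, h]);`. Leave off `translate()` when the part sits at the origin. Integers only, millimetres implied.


// rung span = 470 - 2*38 = 394
// rung[k] z = 169 + k*320
translate([314, 451, 0]) cube([38, 48, 2041]);
translate([746, 451, 0]) cube([38, 48, 2041]);
translate([352, 451, 169]) cube([394, 48, 24]);
translate([352, 451, 489]) cube([394, 48, 24]);
translate([352, 451, 809]) cube([394, 48, 24]);
translate([352, 451, 1129]) cube([394, 48, 24]);
translate([352, 451, 1449]) cube([394, 48, 24]);
translate([352, 451, 1769]) cube([394, 48, 24]);


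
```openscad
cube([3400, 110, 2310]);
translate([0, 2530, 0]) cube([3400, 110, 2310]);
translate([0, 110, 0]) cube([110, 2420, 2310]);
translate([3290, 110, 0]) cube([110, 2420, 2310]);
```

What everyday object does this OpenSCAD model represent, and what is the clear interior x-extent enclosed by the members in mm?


A house (or room) frame. The interior width is 3180 mm.

Four 2310 mm walls enclosing a rectangle with no floor or roof — a room or house frame. Outside width is 3400 mm and wall thickness is 110 mm, so the interior width is 3400 − 2 × 110 = 3180 mm.


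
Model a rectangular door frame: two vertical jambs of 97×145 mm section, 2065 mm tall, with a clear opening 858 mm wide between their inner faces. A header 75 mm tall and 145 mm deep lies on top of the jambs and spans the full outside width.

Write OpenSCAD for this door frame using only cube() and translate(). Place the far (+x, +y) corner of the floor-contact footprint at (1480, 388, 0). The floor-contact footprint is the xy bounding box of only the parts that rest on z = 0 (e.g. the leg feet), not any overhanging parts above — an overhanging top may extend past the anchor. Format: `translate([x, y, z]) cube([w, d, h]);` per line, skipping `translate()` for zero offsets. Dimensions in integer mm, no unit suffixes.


translate([428, 243, 0]) cube([97, 145, 2065]);
translate([1383, 243, 0]) cube([97, 145, 2065]);
translate([428, 243, 2065]) cube([1052, 145, 75]);


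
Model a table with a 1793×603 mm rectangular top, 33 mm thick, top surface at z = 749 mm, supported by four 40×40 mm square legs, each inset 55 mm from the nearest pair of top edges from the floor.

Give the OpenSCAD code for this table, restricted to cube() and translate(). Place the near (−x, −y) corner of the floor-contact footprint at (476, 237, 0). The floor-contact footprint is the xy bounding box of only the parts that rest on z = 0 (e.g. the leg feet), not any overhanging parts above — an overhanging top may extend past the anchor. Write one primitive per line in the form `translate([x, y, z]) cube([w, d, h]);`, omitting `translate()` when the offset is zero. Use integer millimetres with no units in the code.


translate([421, 182, 716]) cube([1793, 603, 33]);
translate([476, 237, 0]) cube([40, 40, 716]);
translate([2119, 237, 0]) cube([40, 40, 716]);
translate([476, 690, 0]) cube([40, 40, 716]);
translate([2119, 690, 0]) cube([40, 40, 716]);
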